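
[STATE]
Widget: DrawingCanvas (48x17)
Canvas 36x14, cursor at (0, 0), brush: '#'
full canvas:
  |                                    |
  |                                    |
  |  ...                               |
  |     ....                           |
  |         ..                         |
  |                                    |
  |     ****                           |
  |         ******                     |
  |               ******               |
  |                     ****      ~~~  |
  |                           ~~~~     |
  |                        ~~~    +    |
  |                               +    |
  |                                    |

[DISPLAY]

+                                               
                                                
  ...                                           
     ....                                       
         ..                                     
                                                
     ****                                       
         ******                                 
               ******                           
                     ****      ~~~              
                           ~~~~                 
                        ~~~    +                
                               +                
                                                
                                                
                                                
                                                


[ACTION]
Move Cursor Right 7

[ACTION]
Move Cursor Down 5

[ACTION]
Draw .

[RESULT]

                                                
                                                
  ...                                           
     ....                                       
         ..                                     
       .                                        
     ****                                       
         ******                                 
               ******                           
                     ****      ~~~              
                           ~~~~                 
                        ~~~    +                
                               +                
                                                
                                                
                                                
                                                


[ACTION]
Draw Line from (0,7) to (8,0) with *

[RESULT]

       *                                        
      *                                         
  ...*                                          
    *....                                       
    *    ..                                     
   *   .                                        
  *  ****                                       
 *       ******                                 
*              ******                           
                     ****      ~~~              
                           ~~~~                 
                        ~~~    +                
                               +                
                                                
                                                
                                                
                                                


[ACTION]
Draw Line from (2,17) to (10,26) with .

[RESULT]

       *                                        
      *                                         
  ...*           .                              
    *....         .                             
    *    ..        .                            
   *   .            .                           
  *  ****            ..                         
 *       ******        .                        
*              ******   .                       
                     ****.     ~~~              
                          .~~~~                 
                        ~~~    +                
                               +                
                                                
                                                
                                                
                                                


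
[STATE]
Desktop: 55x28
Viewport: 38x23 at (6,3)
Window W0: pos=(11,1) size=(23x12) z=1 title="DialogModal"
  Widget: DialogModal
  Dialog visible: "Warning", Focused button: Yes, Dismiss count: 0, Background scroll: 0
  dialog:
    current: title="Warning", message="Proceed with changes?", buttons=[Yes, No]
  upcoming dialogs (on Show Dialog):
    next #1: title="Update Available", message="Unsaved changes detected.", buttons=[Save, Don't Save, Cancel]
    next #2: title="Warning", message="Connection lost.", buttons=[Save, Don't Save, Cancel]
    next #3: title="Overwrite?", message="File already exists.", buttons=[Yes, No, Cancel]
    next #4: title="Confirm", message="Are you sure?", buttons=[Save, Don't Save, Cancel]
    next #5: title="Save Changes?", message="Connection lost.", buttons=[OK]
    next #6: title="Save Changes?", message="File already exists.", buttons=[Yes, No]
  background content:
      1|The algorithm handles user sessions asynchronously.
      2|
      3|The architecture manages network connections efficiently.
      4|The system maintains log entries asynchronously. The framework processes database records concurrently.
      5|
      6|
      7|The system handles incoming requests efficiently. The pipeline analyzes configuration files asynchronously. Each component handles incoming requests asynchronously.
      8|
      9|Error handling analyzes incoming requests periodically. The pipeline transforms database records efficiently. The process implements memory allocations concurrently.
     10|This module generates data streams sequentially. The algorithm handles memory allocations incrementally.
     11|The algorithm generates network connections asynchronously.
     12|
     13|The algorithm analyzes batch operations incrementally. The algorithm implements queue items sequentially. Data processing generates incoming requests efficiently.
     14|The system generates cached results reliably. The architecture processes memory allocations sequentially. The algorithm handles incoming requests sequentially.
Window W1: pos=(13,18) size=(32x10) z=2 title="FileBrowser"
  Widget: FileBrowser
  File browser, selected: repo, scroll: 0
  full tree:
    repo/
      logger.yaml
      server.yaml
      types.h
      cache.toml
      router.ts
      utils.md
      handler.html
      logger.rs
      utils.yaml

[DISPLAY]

     ┠─────────────────────┨          
     ┃The algorithm handles┃          
     ┃  ┌───────────────┐  ┃          
     ┃Th│    Warning    │na┃          
     ┃Th│Proceed with ch│s ┃          
     ┃  │   [Yes]  No   │  ┃          
     ┃  └───────────────┘  ┃          
     ┃The system handles in┃          
     ┃                     ┃          
     ┗━━━━━━━━━━━━━━━━━━━━━┛          
                                      
                                      
                                      
                                      
                                      
       ┏━━━━━━━━━━━━━━━━━━━━━━━━━━━━━━
       ┃ FileBrowser                  
       ┠──────────────────────────────
       ┃> [-] repo/                   
       ┃    logger.yaml               
       ┃    server.yaml               
       ┃    types.h                   
       ┃    cache.toml                


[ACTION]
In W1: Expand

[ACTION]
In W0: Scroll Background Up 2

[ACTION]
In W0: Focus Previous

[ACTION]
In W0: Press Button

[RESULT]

     ┠─────────────────────┨          
     ┃The algorithm handles┃          
     ┃                     ┃          
     ┃The architecture mana┃          
     ┃The system maintains ┃          
     ┃                     ┃          
     ┃                     ┃          
     ┃The system handles in┃          
     ┃                     ┃          
     ┗━━━━━━━━━━━━━━━━━━━━━┛          
                                      
                                      
                                      
                                      
                                      
       ┏━━━━━━━━━━━━━━━━━━━━━━━━━━━━━━
       ┃ FileBrowser                  
       ┠──────────────────────────────
       ┃> [-] repo/                   
       ┃    logger.yaml               
       ┃    server.yaml               
       ┃    types.h                   
       ┃    cache.toml                


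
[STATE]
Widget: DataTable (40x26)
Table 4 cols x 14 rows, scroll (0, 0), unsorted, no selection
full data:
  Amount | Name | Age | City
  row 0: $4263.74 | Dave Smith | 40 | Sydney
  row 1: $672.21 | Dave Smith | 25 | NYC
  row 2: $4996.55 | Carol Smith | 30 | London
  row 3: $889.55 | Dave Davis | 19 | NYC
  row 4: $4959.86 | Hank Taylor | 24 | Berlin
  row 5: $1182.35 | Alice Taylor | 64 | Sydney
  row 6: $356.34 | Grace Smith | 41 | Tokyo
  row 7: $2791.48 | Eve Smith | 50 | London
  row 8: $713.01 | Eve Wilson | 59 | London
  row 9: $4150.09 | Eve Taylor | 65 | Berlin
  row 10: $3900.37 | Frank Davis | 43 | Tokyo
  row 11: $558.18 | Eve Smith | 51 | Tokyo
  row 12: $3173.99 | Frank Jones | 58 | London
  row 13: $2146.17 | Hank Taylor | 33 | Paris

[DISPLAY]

Amount  │Name        │Age│City          
────────┼────────────┼───┼──────        
$4263.74│Dave Smith  │40 │Sydney        
$672.21 │Dave Smith  │25 │NYC           
$4996.55│Carol Smith │30 │London        
$889.55 │Dave Davis  │19 │NYC           
$4959.86│Hank Taylor │24 │Berlin        
$1182.35│Alice Taylor│64 │Sydney        
$356.34 │Grace Smith │41 │Tokyo         
$2791.48│Eve Smith   │50 │London        
$713.01 │Eve Wilson  │59 │London        
$4150.09│Eve Taylor  │65 │Berlin        
$3900.37│Frank Davis │43 │Tokyo         
$558.18 │Eve Smith   │51 │Tokyo         
$3173.99│Frank Jones │58 │London        
$2146.17│Hank Taylor │33 │Paris         
                                        
                                        
                                        
                                        
                                        
                                        
                                        
                                        
                                        
                                        


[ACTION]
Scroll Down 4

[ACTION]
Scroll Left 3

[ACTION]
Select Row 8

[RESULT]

Amount  │Name        │Age│City          
────────┼────────────┼───┼──────        
$4263.74│Dave Smith  │40 │Sydney        
$672.21 │Dave Smith  │25 │NYC           
$4996.55│Carol Smith │30 │London        
$889.55 │Dave Davis  │19 │NYC           
$4959.86│Hank Taylor │24 │Berlin        
$1182.35│Alice Taylor│64 │Sydney        
$356.34 │Grace Smith │41 │Tokyo         
$2791.48│Eve Smith   │50 │London        
>713.01 │Eve Wilson  │59 │London        
$4150.09│Eve Taylor  │65 │Berlin        
$3900.37│Frank Davis │43 │Tokyo         
$558.18 │Eve Smith   │51 │Tokyo         
$3173.99│Frank Jones │58 │London        
$2146.17│Hank Taylor │33 │Paris         
                                        
                                        
                                        
                                        
                                        
                                        
                                        
                                        
                                        
                                        


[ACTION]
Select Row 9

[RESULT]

Amount  │Name        │Age│City          
────────┼────────────┼───┼──────        
$4263.74│Dave Smith  │40 │Sydney        
$672.21 │Dave Smith  │25 │NYC           
$4996.55│Carol Smith │30 │London        
$889.55 │Dave Davis  │19 │NYC           
$4959.86│Hank Taylor │24 │Berlin        
$1182.35│Alice Taylor│64 │Sydney        
$356.34 │Grace Smith │41 │Tokyo         
$2791.48│Eve Smith   │50 │London        
$713.01 │Eve Wilson  │59 │London        
>4150.09│Eve Taylor  │65 │Berlin        
$3900.37│Frank Davis │43 │Tokyo         
$558.18 │Eve Smith   │51 │Tokyo         
$3173.99│Frank Jones │58 │London        
$2146.17│Hank Taylor │33 │Paris         
                                        
                                        
                                        
                                        
                                        
                                        
                                        
                                        
                                        
                                        


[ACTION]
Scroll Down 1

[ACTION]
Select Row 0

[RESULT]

Amount  │Name        │Age│City          
────────┼────────────┼───┼──────        
>4263.74│Dave Smith  │40 │Sydney        
$672.21 │Dave Smith  │25 │NYC           
$4996.55│Carol Smith │30 │London        
$889.55 │Dave Davis  │19 │NYC           
$4959.86│Hank Taylor │24 │Berlin        
$1182.35│Alice Taylor│64 │Sydney        
$356.34 │Grace Smith │41 │Tokyo         
$2791.48│Eve Smith   │50 │London        
$713.01 │Eve Wilson  │59 │London        
$4150.09│Eve Taylor  │65 │Berlin        
$3900.37│Frank Davis │43 │Tokyo         
$558.18 │Eve Smith   │51 │Tokyo         
$3173.99│Frank Jones │58 │London        
$2146.17│Hank Taylor │33 │Paris         
                                        
                                        
                                        
                                        
                                        
                                        
                                        
                                        
                                        
                                        


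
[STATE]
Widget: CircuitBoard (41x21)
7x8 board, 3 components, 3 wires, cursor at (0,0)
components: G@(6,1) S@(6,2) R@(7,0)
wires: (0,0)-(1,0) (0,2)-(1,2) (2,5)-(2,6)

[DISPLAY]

   0 1 2 3 4 5 6                         
0  [.]      ·                            
    │       │                            
1   ·       ·                            
                                         
2                       · ─ ·            
                                         
3                                        
                                         
4                                        
                                         
5                                        
                                         
6       G   S                            
                                         
7   R                                    
Cursor: (0,0)                            
                                         
                                         
                                         
                                         


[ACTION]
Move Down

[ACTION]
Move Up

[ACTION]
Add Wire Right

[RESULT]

   0 1 2 3 4 5 6                         
0  [.]─ ·   ·                            
    │       │                            
1   ·       ·                            
                                         
2                       · ─ ·            
                                         
3                                        
                                         
4                                        
                                         
5                                        
                                         
6       G   S                            
                                         
7   R                                    
Cursor: (0,0)                            
                                         
                                         
                                         
                                         


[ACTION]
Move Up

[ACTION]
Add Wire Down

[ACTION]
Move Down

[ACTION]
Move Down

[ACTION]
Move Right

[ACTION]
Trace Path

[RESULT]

   0 1 2 3 4 5 6                         
0   · ─ ·   ·                            
    │       │                            
1   ·       ·                            
                                         
2      [.]              · ─ ·            
                                         
3                                        
                                         
4                                        
                                         
5                                        
                                         
6       G   S                            
                                         
7   R                                    
Cursor: (2,1)  Trace: No connections     
                                         
                                         
                                         
                                         


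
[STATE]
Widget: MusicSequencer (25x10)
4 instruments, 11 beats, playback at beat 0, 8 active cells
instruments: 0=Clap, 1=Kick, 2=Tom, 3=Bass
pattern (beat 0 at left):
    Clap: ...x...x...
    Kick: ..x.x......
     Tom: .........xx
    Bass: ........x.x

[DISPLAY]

     ▼1234567890         
 Clap···█···█···         
 Kick··█·█······         
  Tom·········██         
 Bass········█·█         
                         
                         
                         
                         
                         


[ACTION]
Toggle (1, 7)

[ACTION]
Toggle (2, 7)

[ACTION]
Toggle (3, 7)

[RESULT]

     ▼1234567890         
 Clap···█···█···         
 Kick··█·█··█···         
  Tom·······█·██         
 Bass·······██·█         
                         
                         
                         
                         
                         


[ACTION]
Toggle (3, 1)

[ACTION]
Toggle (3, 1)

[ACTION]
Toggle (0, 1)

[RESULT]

     ▼1234567890         
 Clap·█·█···█···         
 Kick··█·█··█···         
  Tom·······█·██         
 Bass·······██·█         
                         
                         
                         
                         
                         


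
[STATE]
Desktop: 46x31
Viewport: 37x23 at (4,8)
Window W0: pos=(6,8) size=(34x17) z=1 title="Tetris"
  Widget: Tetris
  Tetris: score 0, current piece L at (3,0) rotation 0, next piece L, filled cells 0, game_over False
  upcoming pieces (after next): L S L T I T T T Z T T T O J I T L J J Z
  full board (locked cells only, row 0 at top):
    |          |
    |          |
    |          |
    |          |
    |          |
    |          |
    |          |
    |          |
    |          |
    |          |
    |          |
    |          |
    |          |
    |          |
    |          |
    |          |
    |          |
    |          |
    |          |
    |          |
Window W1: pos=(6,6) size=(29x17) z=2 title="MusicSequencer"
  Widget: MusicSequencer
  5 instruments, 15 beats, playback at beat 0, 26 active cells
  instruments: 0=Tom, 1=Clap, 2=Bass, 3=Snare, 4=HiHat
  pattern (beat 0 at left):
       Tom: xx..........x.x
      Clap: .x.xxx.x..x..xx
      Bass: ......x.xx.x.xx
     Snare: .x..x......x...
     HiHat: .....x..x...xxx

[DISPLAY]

  ┠───────────────────────────┨━━━━┓ 
  ┃      ▼12345678901234      ┃    ┃ 
  ┃   Tom██··········█·█      ┃────┨ 
  ┃  Clap·█·███·█··█··██      ┃    ┃ 
  ┃  Bass······█·██·█·██      ┃    ┃ 
  ┃ Snare·█··█······█···      ┃    ┃ 
  ┃ HiHat·····█··█···███      ┃    ┃ 
  ┃                           ┃    ┃ 
  ┃                           ┃    ┃ 
  ┃                           ┃    ┃ 
  ┃                           ┃    ┃ 
  ┃                           ┃    ┃ 
  ┃                           ┃    ┃ 
  ┃                           ┃    ┃ 
  ┗━━━━━━━━━━━━━━━━━━━━━━━━━━━┛    ┃ 
  ┃          │                     ┃ 
  ┗━━━━━━━━━━━━━━━━━━━━━━━━━━━━━━━━┛ 
                                     
                                     
                                     
                                     
                                     
                                     


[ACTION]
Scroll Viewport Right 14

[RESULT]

─────────────────────────┨━━━━┓      
    ▼12345678901234      ┃    ┃      
 Tom██··········█·█      ┃────┨      
Clap·█·███·█··█··██      ┃    ┃      
Bass······█·██·█·██      ┃    ┃      
nare·█··█······█···      ┃    ┃      
iHat·····█··█···███      ┃    ┃      
                         ┃    ┃      
                         ┃    ┃      
                         ┃    ┃      
                         ┃    ┃      
                         ┃    ┃      
                         ┃    ┃      
                         ┃    ┃      
━━━━━━━━━━━━━━━━━━━━━━━━━┛    ┃      
        │                     ┃      
━━━━━━━━━━━━━━━━━━━━━━━━━━━━━━┛      
                                     
                                     
                                     
                                     
                                     
                                     


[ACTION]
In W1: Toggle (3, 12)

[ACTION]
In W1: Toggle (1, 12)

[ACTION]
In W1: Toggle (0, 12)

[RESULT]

─────────────────────────┨━━━━┓      
    ▼12345678901234      ┃    ┃      
 Tom██············█      ┃────┨      
Clap·█·███·█··█·███      ┃    ┃      
Bass······█·██·█·██      ┃    ┃      
nare·█··█······██··      ┃    ┃      
iHat·····█··█···███      ┃    ┃      
                         ┃    ┃      
                         ┃    ┃      
                         ┃    ┃      
                         ┃    ┃      
                         ┃    ┃      
                         ┃    ┃      
                         ┃    ┃      
━━━━━━━━━━━━━━━━━━━━━━━━━┛    ┃      
        │                     ┃      
━━━━━━━━━━━━━━━━━━━━━━━━━━━━━━┛      
                                     
                                     
                                     
                                     
                                     
                                     


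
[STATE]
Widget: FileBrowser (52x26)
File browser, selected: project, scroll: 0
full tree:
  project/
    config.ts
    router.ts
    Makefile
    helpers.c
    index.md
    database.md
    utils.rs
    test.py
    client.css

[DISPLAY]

> [-] project/                                      
    config.ts                                       
    router.ts                                       
    Makefile                                        
    helpers.c                                       
    index.md                                        
    database.md                                     
    utils.rs                                        
    test.py                                         
    client.css                                      
                                                    
                                                    
                                                    
                                                    
                                                    
                                                    
                                                    
                                                    
                                                    
                                                    
                                                    
                                                    
                                                    
                                                    
                                                    
                                                    


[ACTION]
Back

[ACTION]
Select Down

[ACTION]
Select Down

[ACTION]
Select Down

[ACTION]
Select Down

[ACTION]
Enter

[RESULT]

  [-] project/                                      
    config.ts                                       
    router.ts                                       
    Makefile                                        
  > helpers.c                                       
    index.md                                        
    database.md                                     
    utils.rs                                        
    test.py                                         
    client.css                                      
                                                    
                                                    
                                                    
                                                    
                                                    
                                                    
                                                    
                                                    
                                                    
                                                    
                                                    
                                                    
                                                    
                                                    
                                                    
                                                    


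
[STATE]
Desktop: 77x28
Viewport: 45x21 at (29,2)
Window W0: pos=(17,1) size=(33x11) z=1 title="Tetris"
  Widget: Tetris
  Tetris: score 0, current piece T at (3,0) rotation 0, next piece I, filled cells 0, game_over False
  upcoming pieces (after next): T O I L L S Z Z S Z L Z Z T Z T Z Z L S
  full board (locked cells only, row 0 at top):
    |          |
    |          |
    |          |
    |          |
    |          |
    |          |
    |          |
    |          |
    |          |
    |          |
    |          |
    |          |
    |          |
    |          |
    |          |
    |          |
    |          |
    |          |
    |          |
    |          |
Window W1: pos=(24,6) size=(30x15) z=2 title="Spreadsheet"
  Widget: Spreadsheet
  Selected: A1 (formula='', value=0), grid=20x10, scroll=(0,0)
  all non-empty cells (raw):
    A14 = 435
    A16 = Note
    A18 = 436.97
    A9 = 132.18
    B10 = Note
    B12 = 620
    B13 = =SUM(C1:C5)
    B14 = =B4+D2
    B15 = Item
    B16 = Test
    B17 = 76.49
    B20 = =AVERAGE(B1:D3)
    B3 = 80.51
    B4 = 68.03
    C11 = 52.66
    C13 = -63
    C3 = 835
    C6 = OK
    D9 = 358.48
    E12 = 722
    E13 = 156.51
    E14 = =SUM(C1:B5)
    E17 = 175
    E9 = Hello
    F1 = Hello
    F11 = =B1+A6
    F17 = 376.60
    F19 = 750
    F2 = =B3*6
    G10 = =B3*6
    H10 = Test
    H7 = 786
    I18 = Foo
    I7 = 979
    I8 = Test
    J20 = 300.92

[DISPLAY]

                    ┃                        
────────────────────┨                        
Next:               ┃                        
████                ┃                        
━━━━━━━━━━━━━━━━━━━━━━━━┓                    
eadsheet                ┃                    
────────────────────────┨                    
                        ┃                    
   A       B       C    ┃                    
------------------------┃                    
     [0]       0       0┃                    
       0       0       0┃                    
       0   80.51     835┃                    
       0   68.03       0┃                    
       0       0       0┃                    
       0       0OK      ┃                    
       0       0       0┃                    
       0       0       0┃                    
━━━━━━━━━━━━━━━━━━━━━━━━┛                    
                                             
                                             


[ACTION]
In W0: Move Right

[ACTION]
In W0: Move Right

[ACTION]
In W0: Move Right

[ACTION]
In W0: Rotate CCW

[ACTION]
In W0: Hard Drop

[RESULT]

                    ┃                        
────────────────────┨                        
Next:               ┃                        
 ▒                  ┃                        
━━━━━━━━━━━━━━━━━━━━━━━━┓                    
eadsheet                ┃                    
────────────────────────┨                    
                        ┃                    
   A       B       C    ┃                    
------------------------┃                    
     [0]       0       0┃                    
       0       0       0┃                    
       0   80.51     835┃                    
       0   68.03       0┃                    
       0       0       0┃                    
       0       0OK      ┃                    
       0       0       0┃                    
       0       0       0┃                    
━━━━━━━━━━━━━━━━━━━━━━━━┛                    
                                             
                                             


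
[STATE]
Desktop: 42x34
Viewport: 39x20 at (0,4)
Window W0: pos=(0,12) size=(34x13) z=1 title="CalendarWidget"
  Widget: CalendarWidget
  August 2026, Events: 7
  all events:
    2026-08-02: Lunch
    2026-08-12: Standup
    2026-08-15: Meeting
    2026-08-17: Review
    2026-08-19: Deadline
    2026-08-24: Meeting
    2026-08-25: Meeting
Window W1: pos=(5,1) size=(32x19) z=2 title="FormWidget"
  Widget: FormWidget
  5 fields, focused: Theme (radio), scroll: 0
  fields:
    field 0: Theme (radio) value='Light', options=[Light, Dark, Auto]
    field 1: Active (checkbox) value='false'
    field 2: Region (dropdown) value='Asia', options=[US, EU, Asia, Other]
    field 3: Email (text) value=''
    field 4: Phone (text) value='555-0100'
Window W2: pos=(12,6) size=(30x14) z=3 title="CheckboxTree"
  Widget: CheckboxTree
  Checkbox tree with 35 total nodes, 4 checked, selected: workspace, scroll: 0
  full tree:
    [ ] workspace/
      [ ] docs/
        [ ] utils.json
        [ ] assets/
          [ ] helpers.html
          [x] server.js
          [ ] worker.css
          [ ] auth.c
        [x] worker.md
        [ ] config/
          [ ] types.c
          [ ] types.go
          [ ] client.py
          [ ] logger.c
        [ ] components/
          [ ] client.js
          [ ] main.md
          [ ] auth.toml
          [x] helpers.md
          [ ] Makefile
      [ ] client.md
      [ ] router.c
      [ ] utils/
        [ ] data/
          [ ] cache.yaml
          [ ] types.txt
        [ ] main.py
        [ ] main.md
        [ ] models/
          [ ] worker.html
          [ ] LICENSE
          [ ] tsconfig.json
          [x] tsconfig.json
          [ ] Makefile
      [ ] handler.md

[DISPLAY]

     ┃> Theme:      (●) Light  ( ) D┃  
     ┃  Active:     [ ]             ┃  
     ┃  Regi┏━━━━━━━━━━━━━━━━━━━━━━━━━━
     ┃  Emai┃ CheckboxTree             
     ┃  Phon┠──────────────────────────
     ┃      ┃>[-] workspace/           
     ┃      ┃   [-] docs/              
     ┃      ┃     [ ] utils.json       
┏━━━━┃      ┃     [-] assets/          
┃ Cal┃      ┃       [ ] helpers.html   
┠────┃      ┃       [x] server.js      
┃    ┃      ┃       [ ] worker.css     
┃Mo T┃      ┃       [ ] auth.c         
┃    ┃      ┃     [x] worker.md        
┃ 3  ┃      ┃     [ ] config/          
┃10 1┗━━━━━━┗━━━━━━━━━━━━━━━━━━━━━━━━━━
┃17* 18 19* 20 21 22 23          ┃     
┃24* 25* 26 27 28 29 30          ┃     
┃31                              ┃     
┃                                ┃     


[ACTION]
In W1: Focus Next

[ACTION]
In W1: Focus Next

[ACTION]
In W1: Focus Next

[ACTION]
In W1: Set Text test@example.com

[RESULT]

     ┃  Theme:      (●) Light  ( ) D┃  
     ┃  Active:     [ ]             ┃  
     ┃  Regi┏━━━━━━━━━━━━━━━━━━━━━━━━━━
     ┃> Emai┃ CheckboxTree             
     ┃  Phon┠──────────────────────────
     ┃      ┃>[-] workspace/           
     ┃      ┃   [-] docs/              
     ┃      ┃     [ ] utils.json       
┏━━━━┃      ┃     [-] assets/          
┃ Cal┃      ┃       [ ] helpers.html   
┠────┃      ┃       [x] server.js      
┃    ┃      ┃       [ ] worker.css     
┃Mo T┃      ┃       [ ] auth.c         
┃    ┃      ┃     [x] worker.md        
┃ 3  ┃      ┃     [ ] config/          
┃10 1┗━━━━━━┗━━━━━━━━━━━━━━━━━━━━━━━━━━
┃17* 18 19* 20 21 22 23          ┃     
┃24* 25* 26 27 28 29 30          ┃     
┃31                              ┃     
┃                                ┃     


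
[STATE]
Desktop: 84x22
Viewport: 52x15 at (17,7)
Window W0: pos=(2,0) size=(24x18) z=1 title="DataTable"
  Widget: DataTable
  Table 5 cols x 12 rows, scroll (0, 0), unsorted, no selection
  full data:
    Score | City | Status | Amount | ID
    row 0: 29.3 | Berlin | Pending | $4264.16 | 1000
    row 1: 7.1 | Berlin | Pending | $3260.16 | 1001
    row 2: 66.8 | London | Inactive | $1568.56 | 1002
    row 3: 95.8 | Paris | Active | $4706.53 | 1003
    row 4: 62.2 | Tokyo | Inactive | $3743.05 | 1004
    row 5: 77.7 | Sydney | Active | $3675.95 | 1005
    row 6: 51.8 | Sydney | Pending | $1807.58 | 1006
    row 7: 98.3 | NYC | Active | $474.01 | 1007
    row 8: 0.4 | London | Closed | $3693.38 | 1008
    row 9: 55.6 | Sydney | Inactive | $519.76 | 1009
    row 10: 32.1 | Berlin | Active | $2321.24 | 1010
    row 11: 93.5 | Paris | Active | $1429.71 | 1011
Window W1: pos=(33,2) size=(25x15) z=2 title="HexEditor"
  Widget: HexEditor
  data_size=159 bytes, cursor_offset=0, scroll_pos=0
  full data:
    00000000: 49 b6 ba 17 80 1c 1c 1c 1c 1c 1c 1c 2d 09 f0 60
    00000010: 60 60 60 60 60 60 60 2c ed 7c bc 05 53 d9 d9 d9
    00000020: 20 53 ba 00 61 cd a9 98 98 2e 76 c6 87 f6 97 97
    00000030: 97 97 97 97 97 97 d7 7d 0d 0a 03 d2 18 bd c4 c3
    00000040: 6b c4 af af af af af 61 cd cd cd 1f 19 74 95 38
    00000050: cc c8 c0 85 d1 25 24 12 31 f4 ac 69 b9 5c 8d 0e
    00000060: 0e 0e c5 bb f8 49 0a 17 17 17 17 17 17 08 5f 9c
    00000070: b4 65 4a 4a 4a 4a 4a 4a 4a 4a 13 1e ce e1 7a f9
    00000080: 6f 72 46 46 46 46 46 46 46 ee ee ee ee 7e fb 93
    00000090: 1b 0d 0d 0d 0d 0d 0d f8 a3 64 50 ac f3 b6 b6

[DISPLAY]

nactive│┃       ┃00000020  20 53 ba 00 6┃           
ctive  │┃       ┃00000030  97 97 97 97 9┃           
nactive│┃       ┃00000040  6b c4 af af a┃           
ctive  │┃       ┃00000050  cc c8 c0 85 d┃           
ending │┃       ┃00000060  0e 0e c5 bb f┃           
ctive  │┃       ┃00000070  b4 65 4a 4a 4┃           
losed  │┃       ┃00000080  6f 72 46 46 4┃           
nactive│┃       ┃00000090  1b 0d 0d 0d 0┃           
ctive  │┃       ┃                       ┃           
ctive  │┃       ┗━━━━━━━━━━━━━━━━━━━━━━━┛           
━━━━━━━━┛                                           
                                                    
                                                    
                                                    
                                                    


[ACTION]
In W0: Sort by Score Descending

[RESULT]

ctive  │┃       ┃00000020  20 53 ba 00 6┃           
ctive  │┃       ┃00000030  97 97 97 97 9┃           
nactive│┃       ┃00000040  6b c4 af af a┃           
nactive│┃       ┃00000050  cc c8 c0 85 d┃           
nactive│┃       ┃00000060  0e 0e c5 bb f┃           
ending │┃       ┃00000070  b4 65 4a 4a 4┃           
ctive  │┃       ┃00000080  6f 72 46 46 4┃           
ending │┃       ┃00000090  1b 0d 0d 0d 0┃           
ending │┃       ┃                       ┃           
losed  │┃       ┗━━━━━━━━━━━━━━━━━━━━━━━┛           
━━━━━━━━┛                                           
                                                    
                                                    
                                                    
                                                    


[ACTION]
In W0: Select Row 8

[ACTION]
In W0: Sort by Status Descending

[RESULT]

ending │┃       ┃00000020  20 53 ba 00 6┃           
nactive│┃       ┃00000030  97 97 97 97 9┃           
nactive│┃       ┃00000040  6b c4 af af a┃           
nactive│┃       ┃00000050  cc c8 c0 85 d┃           
losed  │┃       ┃00000060  0e 0e c5 bb f┃           
ctive  │┃       ┃00000070  b4 65 4a 4a 4┃           
ctive  │┃       ┃00000080  6f 72 46 46 4┃           
ctive  │┃       ┃00000090  1b 0d 0d 0d 0┃           
ctive  │┃       ┃                       ┃           
ctive  │┃       ┗━━━━━━━━━━━━━━━━━━━━━━━┛           
━━━━━━━━┛                                           
                                                    
                                                    
                                                    
                                                    


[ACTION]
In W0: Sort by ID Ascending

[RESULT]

nactive│┃       ┃00000020  20 53 ba 00 6┃           
ctive  │┃       ┃00000030  97 97 97 97 9┃           
nactive│┃       ┃00000040  6b c4 af af a┃           
ctive  │┃       ┃00000050  cc c8 c0 85 d┃           
ending │┃       ┃00000060  0e 0e c5 bb f┃           
ctive  │┃       ┃00000070  b4 65 4a 4a 4┃           
losed  │┃       ┃00000080  6f 72 46 46 4┃           
nactive│┃       ┃00000090  1b 0d 0d 0d 0┃           
ctive  │┃       ┃                       ┃           
ctive  │┃       ┗━━━━━━━━━━━━━━━━━━━━━━━┛           
━━━━━━━━┛                                           
                                                    
                                                    
                                                    
                                                    


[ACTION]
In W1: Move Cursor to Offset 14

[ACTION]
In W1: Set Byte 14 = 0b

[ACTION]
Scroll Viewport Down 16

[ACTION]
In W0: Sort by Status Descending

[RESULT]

ending │┃       ┃00000020  20 53 ba 00 6┃           
nactive│┃       ┃00000030  97 97 97 97 9┃           
nactive│┃       ┃00000040  6b c4 af af a┃           
nactive│┃       ┃00000050  cc c8 c0 85 d┃           
losed  │┃       ┃00000060  0e 0e c5 bb f┃           
ctive  │┃       ┃00000070  b4 65 4a 4a 4┃           
ctive  │┃       ┃00000080  6f 72 46 46 4┃           
ctive  │┃       ┃00000090  1b 0d 0d 0d 0┃           
ctive  │┃       ┃                       ┃           
ctive  │┃       ┗━━━━━━━━━━━━━━━━━━━━━━━┛           
━━━━━━━━┛                                           
                                                    
                                                    
                                                    
                                                    
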